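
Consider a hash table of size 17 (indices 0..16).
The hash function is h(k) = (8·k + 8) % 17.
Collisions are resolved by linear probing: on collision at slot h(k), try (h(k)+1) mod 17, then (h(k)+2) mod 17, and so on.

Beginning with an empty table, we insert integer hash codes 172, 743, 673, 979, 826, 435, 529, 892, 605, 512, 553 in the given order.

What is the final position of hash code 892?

9

172: h=7 -> slot 7
743: h=2 -> slot 2
673: h=3 -> slot 3
979: h=3, probe 3,4 -> slot 4
826: h=3, probe 3,4,5 -> slot 5
435: h=3, probe 3,4,5,6 -> slot 6
529: h=7, probe 7,8 -> slot 8
892: h=4, probe 4,5,6,7,8,9 -> slot 9
605: h=3, probe 3,4,5,6,7,8,9,10 -> slot 10
512: h=7, probe 7,8,9,10,11 -> slot 11
553: h=12 -> slot 12
Table: [∅, ∅, 743, 673, 979, 826, 435, 172, 529, 892, 605, 512, 553, ∅, ∅, ∅, ∅]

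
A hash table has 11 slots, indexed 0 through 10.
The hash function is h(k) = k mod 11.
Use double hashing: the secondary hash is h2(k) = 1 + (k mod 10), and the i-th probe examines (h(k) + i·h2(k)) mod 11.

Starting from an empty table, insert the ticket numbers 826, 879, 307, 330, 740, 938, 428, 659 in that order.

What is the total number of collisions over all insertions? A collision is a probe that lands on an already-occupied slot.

826 hashes to 1; slot 1 is free → place at 1.
879 hashes to 10; slot 10 is free → place at 10.
307 hashes to 10, h2=8; 10 taken → place at 7.
330 hashes to 0; slot 0 is free → place at 0.
740 hashes to 3; slot 3 is free → place at 3.
938 hashes to 3, h2=9; 3,1,10 taken → place at 8.
428 hashes to 10, h2=9; 10,8 taken → place at 6.
659 hashes to 10, h2=10; 10 taken → place at 9.
Table: [330, 826, ∅, 740, ∅, ∅, 428, 307, 938, 659, 879]

7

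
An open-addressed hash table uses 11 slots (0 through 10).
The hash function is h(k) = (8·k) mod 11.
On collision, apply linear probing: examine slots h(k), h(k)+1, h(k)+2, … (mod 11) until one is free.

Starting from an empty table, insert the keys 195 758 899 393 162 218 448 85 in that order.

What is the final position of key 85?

4

Insert 195: h=9, slot 9 empty => index 9.
Insert 758: h=3, slot 3 empty => index 3.
Insert 899: h=9, slot 9 occupied => index 10.
Insert 393: h=9, slots 9,10 occupied => index 0.
Insert 162: h=9, slots 9,10,0 occupied => index 1.
Insert 218: h=6, slot 6 empty => index 6.
Insert 448: h=9, slots 9,10,0,1 occupied => index 2.
Insert 85: h=9, slots 9,10,0,1,2,3 occupied => index 4.
Table: [393, 162, 448, 758, 85, ., 218, ., ., 195, 899]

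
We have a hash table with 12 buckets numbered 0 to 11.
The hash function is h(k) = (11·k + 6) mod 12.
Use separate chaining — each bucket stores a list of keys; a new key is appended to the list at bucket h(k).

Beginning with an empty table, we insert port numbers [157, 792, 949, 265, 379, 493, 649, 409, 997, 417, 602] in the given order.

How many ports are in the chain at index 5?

157 → bucket 5
792 → bucket 6
949 → bucket 5 (collision)
265 → bucket 5 (collision)
379 → bucket 11
493 → bucket 5 (collision)
649 → bucket 5 (collision)
409 → bucket 5 (collision)
997 → bucket 5 (collision)
417 → bucket 9
602 → bucket 4
Final buckets:
0: .
1: .
2: .
3: .
4: 602
5: 157 -> 949 -> 265 -> 493 -> 649 -> 409 -> 997
6: 792
7: .
8: .
9: 417
10: .
11: 379

7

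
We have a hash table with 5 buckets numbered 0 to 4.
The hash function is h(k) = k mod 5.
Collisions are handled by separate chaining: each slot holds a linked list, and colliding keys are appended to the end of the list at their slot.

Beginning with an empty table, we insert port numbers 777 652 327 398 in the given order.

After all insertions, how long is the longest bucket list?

Insert 777: h=2, bucket 2 empty -> new chain.
Insert 652: h=2, bucket 2 nonempty -> append to chain.
Insert 327: h=2, bucket 2 nonempty -> append to chain.
Insert 398: h=3, bucket 3 empty -> new chain.
Final buckets:
0: ∅
1: ∅
2: 777 -> 652 -> 327
3: 398
4: ∅

3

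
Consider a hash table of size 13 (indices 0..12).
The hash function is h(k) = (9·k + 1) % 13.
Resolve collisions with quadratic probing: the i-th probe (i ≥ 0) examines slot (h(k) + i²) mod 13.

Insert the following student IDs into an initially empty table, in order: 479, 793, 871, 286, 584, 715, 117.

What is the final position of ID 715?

10

479: h=9 -> slot 9
793: h=1 -> slot 1
871: h=1, probe 1,2 -> slot 2
286: h=1, probe 1,2,5 -> slot 5
584: h=5, probe 5,6 -> slot 6
715: h=1, probe 1,2,5,10 -> slot 10
117: h=1, probe 1,2,5,10,4 -> slot 4
Table: [-, 793, 871, -, 117, 286, 584, -, -, 479, 715, -, -]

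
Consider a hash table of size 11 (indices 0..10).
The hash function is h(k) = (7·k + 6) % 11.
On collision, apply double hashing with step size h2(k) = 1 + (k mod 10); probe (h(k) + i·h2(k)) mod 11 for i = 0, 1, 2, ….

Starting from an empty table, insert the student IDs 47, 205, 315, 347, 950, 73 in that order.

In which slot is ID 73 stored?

Insert 47: h=5, slot 5 empty => index 5.
Insert 205: h=0, slot 0 empty => index 0.
Insert 315: h=0, h2=6, slot 0 occupied => index 6.
Insert 347: h=4, slot 4 empty => index 4.
Insert 950: h=1, slot 1 empty => index 1.
Insert 73: h=0, h2=4, slots 0,4 occupied => index 8.
Table: [205, 950, ., ., 347, 47, 315, ., 73, ., .]

8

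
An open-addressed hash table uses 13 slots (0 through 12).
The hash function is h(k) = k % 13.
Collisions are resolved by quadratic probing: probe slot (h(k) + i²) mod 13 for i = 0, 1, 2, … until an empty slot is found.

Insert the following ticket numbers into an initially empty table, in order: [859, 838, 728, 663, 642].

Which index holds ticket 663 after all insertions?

Insert 859: h=1, slot 1 empty → index 1.
Insert 838: h=6, slot 6 empty → index 6.
Insert 728: h=0, slot 0 empty → index 0.
Insert 663: h=0, slots 0,1 occupied → index 4.
Insert 642: h=5, slot 5 empty → index 5.
Table: [728, 859, -, -, 663, 642, 838, -, -, -, -, -, -]

4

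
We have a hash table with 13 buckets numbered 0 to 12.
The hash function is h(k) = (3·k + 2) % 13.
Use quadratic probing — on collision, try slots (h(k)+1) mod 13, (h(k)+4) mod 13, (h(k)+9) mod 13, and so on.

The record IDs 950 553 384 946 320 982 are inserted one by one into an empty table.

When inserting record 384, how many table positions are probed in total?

950: h=5 -> slot 5
553: h=10 -> slot 10
384: h=10, probe 10,11 -> slot 11
946: h=6 -> slot 6
320: h=0 -> slot 0
982: h=10, probe 10,11,1 -> slot 1
Table: [320, 982, ., ., ., 950, 946, ., ., ., 553, 384, .]

2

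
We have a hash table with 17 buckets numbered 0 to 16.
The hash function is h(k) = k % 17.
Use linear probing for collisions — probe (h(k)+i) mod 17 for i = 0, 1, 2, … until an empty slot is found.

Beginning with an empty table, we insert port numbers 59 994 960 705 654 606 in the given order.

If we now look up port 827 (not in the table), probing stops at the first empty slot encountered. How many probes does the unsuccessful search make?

Insert 59: h=8, slot 8 empty -> index 8.
Insert 994: h=8, slot 8 occupied -> index 9.
Insert 960: h=8, slots 8,9 occupied -> index 10.
Insert 705: h=8, slots 8,9,10 occupied -> index 11.
Insert 654: h=8, slots 8,9,10,11 occupied -> index 12.
Insert 606: h=11, slots 11,12 occupied -> index 13.
Table: [-, -, -, -, -, -, -, -, 59, 994, 960, 705, 654, 606, -, -, -]
Lookup 827: h=11, probe 11,12,13,14 → slot 14 empty, not found.

4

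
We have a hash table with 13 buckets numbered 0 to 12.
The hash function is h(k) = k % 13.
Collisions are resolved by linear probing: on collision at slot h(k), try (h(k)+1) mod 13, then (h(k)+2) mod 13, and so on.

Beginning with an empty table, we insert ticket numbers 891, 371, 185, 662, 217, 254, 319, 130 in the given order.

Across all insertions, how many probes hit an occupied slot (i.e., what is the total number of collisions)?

8

891 hashes to 7; slot 7 is free → place at 7.
371 hashes to 7; 7 taken → place at 8.
185 hashes to 3; slot 3 is free → place at 3.
662 hashes to 12; slot 12 is free → place at 12.
217 hashes to 9; slot 9 is free → place at 9.
254 hashes to 7; 7,8,9 taken → place at 10.
319 hashes to 7; 7,8,9,10 taken → place at 11.
130 hashes to 0; slot 0 is free → place at 0.
Table: [130, ∅, ∅, 185, ∅, ∅, ∅, 891, 371, 217, 254, 319, 662]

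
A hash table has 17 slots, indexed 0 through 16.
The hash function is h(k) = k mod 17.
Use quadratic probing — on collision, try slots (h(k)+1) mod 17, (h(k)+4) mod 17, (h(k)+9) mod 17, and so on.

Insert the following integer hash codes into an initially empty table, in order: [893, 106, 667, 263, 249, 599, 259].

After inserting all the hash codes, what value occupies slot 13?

893: h=9 => slot 9
106: h=4 => slot 4
667: h=4, probe 4,5 => slot 5
263: h=8 => slot 8
249: h=11 => slot 11
599: h=4, probe 4,5,8,13 => slot 13
259: h=4, probe 4,5,8,13,3 => slot 3
Table: [∅, ∅, ∅, 259, 106, 667, ∅, ∅, 263, 893, ∅, 249, ∅, 599, ∅, ∅, ∅]

599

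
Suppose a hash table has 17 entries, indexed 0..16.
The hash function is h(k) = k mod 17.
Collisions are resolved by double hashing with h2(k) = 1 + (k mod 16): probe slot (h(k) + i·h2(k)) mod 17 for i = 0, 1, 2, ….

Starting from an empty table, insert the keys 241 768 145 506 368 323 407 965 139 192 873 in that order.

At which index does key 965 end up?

2

Insert 241: h=3, slot 3 empty -> index 3.
Insert 768: h=3, h2=1, slot 3 occupied -> index 4.
Insert 145: h=9, slot 9 empty -> index 9.
Insert 506: h=13, slot 13 empty -> index 13.
Insert 368: h=11, slot 11 empty -> index 11.
Insert 323: h=0, slot 0 empty -> index 0.
Insert 407: h=16, slot 16 empty -> index 16.
Insert 965: h=13, h2=6, slot 13 occupied -> index 2.
Insert 139: h=3, h2=12, slot 3 occupied -> index 15.
Insert 192: h=5, slot 5 empty -> index 5.
Insert 873: h=6, slot 6 empty -> index 6.
Table: [323, ., 965, 241, 768, 192, 873, ., ., 145, ., 368, ., 506, ., 139, 407]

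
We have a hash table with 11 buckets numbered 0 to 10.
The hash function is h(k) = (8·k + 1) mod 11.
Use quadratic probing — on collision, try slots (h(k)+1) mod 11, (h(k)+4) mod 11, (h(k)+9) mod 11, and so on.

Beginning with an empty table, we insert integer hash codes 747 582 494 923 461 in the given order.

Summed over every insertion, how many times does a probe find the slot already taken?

10

747 hashes to 4; slot 4 is free => place at 4.
582 hashes to 4; 4 taken => place at 5.
494 hashes to 4; 4,5 taken => place at 8.
923 hashes to 4; 4,5,8 taken => place at 2.
461 hashes to 4; 4,5,8,2 taken => place at 9.
Table: [-, -, 923, -, 747, 582, -, -, 494, 461, -]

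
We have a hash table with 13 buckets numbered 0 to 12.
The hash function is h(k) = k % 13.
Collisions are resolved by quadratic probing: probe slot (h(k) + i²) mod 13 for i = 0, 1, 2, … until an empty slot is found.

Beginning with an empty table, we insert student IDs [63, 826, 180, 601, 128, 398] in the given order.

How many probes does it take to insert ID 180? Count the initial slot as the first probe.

2

Insert 63: h=11, slot 11 empty -> index 11.
Insert 826: h=7, slot 7 empty -> index 7.
Insert 180: h=11, slot 11 occupied -> index 12.
Insert 601: h=3, slot 3 empty -> index 3.
Insert 128: h=11, slots 11,12 occupied -> index 2.
Insert 398: h=8, slot 8 empty -> index 8.
Table: [., ., 128, 601, ., ., ., 826, 398, ., ., 63, 180]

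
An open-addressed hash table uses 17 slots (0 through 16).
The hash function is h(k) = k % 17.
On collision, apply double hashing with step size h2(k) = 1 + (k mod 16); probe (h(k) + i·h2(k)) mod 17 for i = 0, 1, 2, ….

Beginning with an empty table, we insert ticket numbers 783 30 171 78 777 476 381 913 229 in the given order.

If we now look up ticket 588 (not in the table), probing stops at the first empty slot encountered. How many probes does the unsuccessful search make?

2

783: h=1 -> slot 1
30: h=13 -> slot 13
171: h=1, h2=12, probe 1,13,8 -> slot 8
78: h=10 -> slot 10
777: h=12 -> slot 12
476: h=0 -> slot 0
381: h=7 -> slot 7
913: h=12, h2=2, probe 12,14 -> slot 14
229: h=8, h2=6, probe 8,14,3 -> slot 3
Table: [476, 783, —, 229, —, —, —, 381, 171, —, 78, —, 777, 30, 913, —, —]
Lookup 588: h=10, h2=13, probe 10,6 → slot 6 empty, not found.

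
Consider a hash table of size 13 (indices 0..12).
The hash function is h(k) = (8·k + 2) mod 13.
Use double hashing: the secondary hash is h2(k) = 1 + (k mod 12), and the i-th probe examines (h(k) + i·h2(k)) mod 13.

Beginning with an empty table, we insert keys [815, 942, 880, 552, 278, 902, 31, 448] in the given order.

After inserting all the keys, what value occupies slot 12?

552

815 hashes to 9; slot 9 is free → place at 9.
942 hashes to 11; slot 11 is free → place at 11.
880 hashes to 9, h2=5; 9 taken → place at 1.
552 hashes to 11, h2=1; 11 taken → place at 12.
278 hashes to 3; slot 3 is free → place at 3.
902 hashes to 3, h2=3; 3 taken → place at 6.
31 hashes to 3, h2=8; 3,11,6,1,9 taken → place at 4.
448 hashes to 11, h2=5; 11,3 taken → place at 8.
Table: [—, 880, —, 278, 31, —, 902, —, 448, 815, —, 942, 552]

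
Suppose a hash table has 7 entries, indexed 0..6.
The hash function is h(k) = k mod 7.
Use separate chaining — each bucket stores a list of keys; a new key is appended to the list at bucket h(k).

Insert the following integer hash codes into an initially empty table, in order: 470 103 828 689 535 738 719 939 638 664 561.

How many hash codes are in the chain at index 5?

2

Insert 470: h=1, bucket 1 empty -> new chain.
Insert 103: h=5, bucket 5 empty -> new chain.
Insert 828: h=2, bucket 2 empty -> new chain.
Insert 689: h=3, bucket 3 empty -> new chain.
Insert 535: h=3, bucket 3 nonempty -> append to chain.
Insert 738: h=3, bucket 3 nonempty -> append to chain.
Insert 719: h=5, bucket 5 nonempty -> append to chain.
Insert 939: h=1, bucket 1 nonempty -> append to chain.
Insert 638: h=1, bucket 1 nonempty -> append to chain.
Insert 664: h=6, bucket 6 empty -> new chain.
Insert 561: h=1, bucket 1 nonempty -> append to chain.
Final buckets:
0: -
1: 470 -> 939 -> 638 -> 561
2: 828
3: 689 -> 535 -> 738
4: -
5: 103 -> 719
6: 664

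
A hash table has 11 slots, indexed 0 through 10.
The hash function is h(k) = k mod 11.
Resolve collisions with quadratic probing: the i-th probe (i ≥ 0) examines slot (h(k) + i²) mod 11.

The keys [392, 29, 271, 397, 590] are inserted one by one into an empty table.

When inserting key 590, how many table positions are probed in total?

4

Insert 392: h=7, slot 7 empty -> index 7.
Insert 29: h=7, slot 7 occupied -> index 8.
Insert 271: h=7, slots 7,8 occupied -> index 0.
Insert 397: h=1, slot 1 empty -> index 1.
Insert 590: h=7, slots 7,8,0 occupied -> index 5.
Table: [271, 397, ., ., ., 590, ., 392, 29, ., .]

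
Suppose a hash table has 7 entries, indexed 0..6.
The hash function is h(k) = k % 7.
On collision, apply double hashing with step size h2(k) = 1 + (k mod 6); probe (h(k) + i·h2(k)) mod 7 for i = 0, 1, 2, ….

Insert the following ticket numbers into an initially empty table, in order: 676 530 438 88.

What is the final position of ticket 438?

6

676 hashes to 4; slot 4 is free -> place at 4.
530 hashes to 5; slot 5 is free -> place at 5.
438 hashes to 4, h2=1; 4,5 taken -> place at 6.
88 hashes to 4, h2=5; 4 taken -> place at 2.
Table: [∅, ∅, 88, ∅, 676, 530, 438]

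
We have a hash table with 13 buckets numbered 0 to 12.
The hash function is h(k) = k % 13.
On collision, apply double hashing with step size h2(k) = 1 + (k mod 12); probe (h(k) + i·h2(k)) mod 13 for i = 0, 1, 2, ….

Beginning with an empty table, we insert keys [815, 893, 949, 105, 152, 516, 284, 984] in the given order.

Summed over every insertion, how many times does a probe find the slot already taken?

815 hashes to 9; slot 9 is free => place at 9.
893 hashes to 9, h2=6; 9 taken => place at 2.
949 hashes to 0; slot 0 is free => place at 0.
105 hashes to 1; slot 1 is free => place at 1.
152 hashes to 9, h2=9; 9 taken => place at 5.
516 hashes to 9, h2=1; 9 taken => place at 10.
284 hashes to 11; slot 11 is free => place at 11.
984 hashes to 9, h2=1; 9,10,11 taken => place at 12.
Table: [949, 105, 893, ∅, ∅, 152, ∅, ∅, ∅, 815, 516, 284, 984]

6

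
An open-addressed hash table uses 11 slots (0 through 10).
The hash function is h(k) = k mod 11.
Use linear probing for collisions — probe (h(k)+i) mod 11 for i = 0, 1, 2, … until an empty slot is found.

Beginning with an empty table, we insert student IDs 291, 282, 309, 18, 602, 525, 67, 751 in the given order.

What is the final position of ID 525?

Insert 291: h=5, slot 5 empty => index 5.
Insert 282: h=7, slot 7 empty => index 7.
Insert 309: h=1, slot 1 empty => index 1.
Insert 18: h=7, slot 7 occupied => index 8.
Insert 602: h=8, slot 8 occupied => index 9.
Insert 525: h=8, slots 8,9 occupied => index 10.
Insert 67: h=1, slot 1 occupied => index 2.
Insert 751: h=3, slot 3 empty => index 3.
Table: [—, 309, 67, 751, —, 291, —, 282, 18, 602, 525]

10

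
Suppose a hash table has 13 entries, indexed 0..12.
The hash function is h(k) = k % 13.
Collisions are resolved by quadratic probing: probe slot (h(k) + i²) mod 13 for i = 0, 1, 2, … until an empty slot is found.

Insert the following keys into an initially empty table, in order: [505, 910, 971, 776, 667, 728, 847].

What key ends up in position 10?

776

505 hashes to 11; slot 11 is free => place at 11.
910 hashes to 0; slot 0 is free => place at 0.
971 hashes to 9; slot 9 is free => place at 9.
776 hashes to 9; 9 taken => place at 10.
667 hashes to 4; slot 4 is free => place at 4.
728 hashes to 0; 0 taken => place at 1.
847 hashes to 2; slot 2 is free => place at 2.
Table: [910, 728, 847, ∅, 667, ∅, ∅, ∅, ∅, 971, 776, 505, ∅]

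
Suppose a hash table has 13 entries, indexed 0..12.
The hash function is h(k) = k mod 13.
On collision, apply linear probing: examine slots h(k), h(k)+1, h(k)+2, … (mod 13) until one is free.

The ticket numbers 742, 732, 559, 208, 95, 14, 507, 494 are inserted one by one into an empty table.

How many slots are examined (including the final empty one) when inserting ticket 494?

742: h=1 → slot 1
732: h=4 → slot 4
559: h=0 → slot 0
208: h=0, probe 0,1,2 → slot 2
95: h=4, probe 4,5 → slot 5
14: h=1, probe 1,2,3 → slot 3
507: h=0, probe 0,1,2,3,4,5,6 → slot 6
494: h=0, probe 0,1,2,3,4,5,6,7 → slot 7
Table: [559, 742, 208, 14, 732, 95, 507, 494, —, —, —, —, —]

8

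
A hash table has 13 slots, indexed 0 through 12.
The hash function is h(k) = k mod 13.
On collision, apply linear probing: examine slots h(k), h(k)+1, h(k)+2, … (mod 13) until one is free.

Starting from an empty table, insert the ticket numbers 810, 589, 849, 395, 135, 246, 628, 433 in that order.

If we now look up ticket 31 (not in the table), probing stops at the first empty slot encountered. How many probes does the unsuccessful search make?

7

810 hashes to 4; slot 4 is free -> place at 4.
589 hashes to 4; 4 taken -> place at 5.
849 hashes to 4; 4,5 taken -> place at 6.
395 hashes to 5; 5,6 taken -> place at 7.
135 hashes to 5; 5,6,7 taken -> place at 8.
246 hashes to 12; slot 12 is free -> place at 12.
628 hashes to 4; 4,5,6,7,8 taken -> place at 9.
433 hashes to 4; 4,5,6,7,8,9 taken -> place at 10.
Table: [—, —, —, —, 810, 589, 849, 395, 135, 628, 433, —, 246]
Lookup 31: h=5, probe 5,6,7,8,9,10,11 → slot 11 empty, not found.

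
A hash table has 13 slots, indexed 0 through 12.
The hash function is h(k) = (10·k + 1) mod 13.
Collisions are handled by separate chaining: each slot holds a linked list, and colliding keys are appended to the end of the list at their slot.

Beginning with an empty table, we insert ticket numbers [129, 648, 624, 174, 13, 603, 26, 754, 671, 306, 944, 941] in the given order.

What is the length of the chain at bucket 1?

4

129 -> bucket 4
648 -> bucket 7
624 -> bucket 1
174 -> bucket 12
13 -> bucket 1 (collision)
603 -> bucket 12 (collision)
26 -> bucket 1 (collision)
754 -> bucket 1 (collision)
671 -> bucket 3
306 -> bucket 6
944 -> bucket 3 (collision)
941 -> bucket 12 (collision)
Final buckets:
0: —
1: 624 -> 13 -> 26 -> 754
2: —
3: 671 -> 944
4: 129
5: —
6: 306
7: 648
8: —
9: —
10: —
11: —
12: 174 -> 603 -> 941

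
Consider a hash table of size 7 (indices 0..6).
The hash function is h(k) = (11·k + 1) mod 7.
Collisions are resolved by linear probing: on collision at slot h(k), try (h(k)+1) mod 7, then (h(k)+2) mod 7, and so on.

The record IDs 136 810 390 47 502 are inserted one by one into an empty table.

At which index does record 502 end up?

136 hashes to 6; slot 6 is free -> place at 6.
810 hashes to 0; slot 0 is free -> place at 0.
390 hashes to 0; 0 taken -> place at 1.
47 hashes to 0; 0,1 taken -> place at 2.
502 hashes to 0; 0,1,2 taken -> place at 3.
Table: [810, 390, 47, 502, ., ., 136]

3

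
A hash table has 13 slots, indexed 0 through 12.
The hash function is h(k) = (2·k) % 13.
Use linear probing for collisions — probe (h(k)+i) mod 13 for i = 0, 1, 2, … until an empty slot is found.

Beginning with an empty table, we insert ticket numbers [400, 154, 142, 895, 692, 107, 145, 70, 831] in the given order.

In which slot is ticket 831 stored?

0

Insert 400: h=7, slot 7 empty => index 7.
Insert 154: h=9, slot 9 empty => index 9.
Insert 142: h=11, slot 11 empty => index 11.
Insert 895: h=9, slot 9 occupied => index 10.
Insert 692: h=6, slot 6 empty => index 6.
Insert 107: h=6, slots 6,7 occupied => index 8.
Insert 145: h=4, slot 4 empty => index 4.
Insert 70: h=10, slots 10,11 occupied => index 12.
Insert 831: h=11, slots 11,12 occupied => index 0.
Table: [831, —, —, —, 145, —, 692, 400, 107, 154, 895, 142, 70]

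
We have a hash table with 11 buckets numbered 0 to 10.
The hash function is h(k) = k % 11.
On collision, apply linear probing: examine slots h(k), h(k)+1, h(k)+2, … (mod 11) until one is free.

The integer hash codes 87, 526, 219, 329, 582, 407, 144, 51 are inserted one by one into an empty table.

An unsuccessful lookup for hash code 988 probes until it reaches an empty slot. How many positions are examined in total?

87 hashes to 10; slot 10 is free → place at 10.
526 hashes to 9; slot 9 is free → place at 9.
219 hashes to 10; 10 taken → place at 0.
329 hashes to 10; 10,0 taken → place at 1.
582 hashes to 10; 10,0,1 taken → place at 2.
407 hashes to 0; 0,1,2 taken → place at 3.
144 hashes to 1; 1,2,3 taken → place at 4.
51 hashes to 7; slot 7 is free → place at 7.
Table: [219, 329, 582, 407, 144, ., ., 51, ., 526, 87]
Lookup 988: h=9, probe 9,10,0,1,2,3,4,5 → slot 5 empty, not found.

8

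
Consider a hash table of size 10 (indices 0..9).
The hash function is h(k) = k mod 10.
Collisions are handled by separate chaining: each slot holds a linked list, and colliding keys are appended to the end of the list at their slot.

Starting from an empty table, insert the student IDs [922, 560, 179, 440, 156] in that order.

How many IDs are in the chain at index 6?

1

Insert 922: h=2, bucket 2 empty → new chain.
Insert 560: h=0, bucket 0 empty → new chain.
Insert 179: h=9, bucket 9 empty → new chain.
Insert 440: h=0, bucket 0 nonempty → append to chain.
Insert 156: h=6, bucket 6 empty → new chain.
Final buckets:
0: 560 -> 440
1: _
2: 922
3: _
4: _
5: _
6: 156
7: _
8: _
9: 179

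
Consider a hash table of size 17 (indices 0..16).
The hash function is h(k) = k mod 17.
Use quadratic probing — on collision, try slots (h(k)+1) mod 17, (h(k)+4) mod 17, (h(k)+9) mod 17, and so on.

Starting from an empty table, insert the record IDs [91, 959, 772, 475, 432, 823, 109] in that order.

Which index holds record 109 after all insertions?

9

91: h=6 => slot 6
959: h=7 => slot 7
772: h=7, probe 7,8 => slot 8
475: h=16 => slot 16
432: h=7, probe 7,8,11 => slot 11
823: h=7, probe 7,8,11,16,6,15 => slot 15
109: h=7, probe 7,8,11,16,6,15,9 => slot 9
Table: [—, —, —, —, —, —, 91, 959, 772, 109, —, 432, —, —, —, 823, 475]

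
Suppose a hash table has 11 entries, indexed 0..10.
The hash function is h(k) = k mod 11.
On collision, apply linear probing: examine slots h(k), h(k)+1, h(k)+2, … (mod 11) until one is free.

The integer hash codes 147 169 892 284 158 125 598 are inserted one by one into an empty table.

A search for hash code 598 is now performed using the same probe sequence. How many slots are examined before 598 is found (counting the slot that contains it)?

Insert 147: h=4, slot 4 empty → index 4.
Insert 169: h=4, slot 4 occupied → index 5.
Insert 892: h=1, slot 1 empty → index 1.
Insert 284: h=9, slot 9 empty → index 9.
Insert 158: h=4, slots 4,5 occupied → index 6.
Insert 125: h=4, slots 4,5,6 occupied → index 7.
Insert 598: h=4, slots 4,5,6,7 occupied → index 8.
Table: [∅, 892, ∅, ∅, 147, 169, 158, 125, 598, 284, ∅]
Lookup 598: h=4, probe 4,5,6,7,8 → found at 8.

5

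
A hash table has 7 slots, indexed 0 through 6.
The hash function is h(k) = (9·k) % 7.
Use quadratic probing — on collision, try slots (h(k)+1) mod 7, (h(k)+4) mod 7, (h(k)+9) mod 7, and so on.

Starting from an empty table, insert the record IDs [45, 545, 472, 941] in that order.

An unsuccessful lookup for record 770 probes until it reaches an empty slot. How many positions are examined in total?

2

Insert 45: h=6, slot 6 empty => index 6.
Insert 545: h=5, slot 5 empty => index 5.
Insert 472: h=6, slot 6 occupied => index 0.
Insert 941: h=6, slots 6,0 occupied => index 3.
Table: [472, —, —, 941, —, 545, 45]
Lookup 770: h=0, probe 0,1 → slot 1 empty, not found.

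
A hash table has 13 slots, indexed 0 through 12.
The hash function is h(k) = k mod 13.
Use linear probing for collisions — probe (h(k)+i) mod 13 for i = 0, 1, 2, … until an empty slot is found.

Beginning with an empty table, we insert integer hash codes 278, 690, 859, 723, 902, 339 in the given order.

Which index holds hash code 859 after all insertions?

2

278: h=5 -> slot 5
690: h=1 -> slot 1
859: h=1, probe 1,2 -> slot 2
723: h=8 -> slot 8
902: h=5, probe 5,6 -> slot 6
339: h=1, probe 1,2,3 -> slot 3
Table: [—, 690, 859, 339, —, 278, 902, —, 723, —, —, —, —]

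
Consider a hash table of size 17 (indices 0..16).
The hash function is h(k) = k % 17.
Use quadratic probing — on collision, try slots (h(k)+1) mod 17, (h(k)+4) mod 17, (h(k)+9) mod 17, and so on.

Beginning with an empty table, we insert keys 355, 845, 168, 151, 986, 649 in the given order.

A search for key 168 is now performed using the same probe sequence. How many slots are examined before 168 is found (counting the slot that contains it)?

2

355: h=15 => slot 15
845: h=12 => slot 12
168: h=15, probe 15,16 => slot 16
151: h=15, probe 15,16,2 => slot 2
986: h=0 => slot 0
649: h=3 => slot 3
Table: [986, ., 151, 649, ., ., ., ., ., ., ., ., 845, ., ., 355, 168]
Lookup 168: h=15, probe 15,16 → found at 16.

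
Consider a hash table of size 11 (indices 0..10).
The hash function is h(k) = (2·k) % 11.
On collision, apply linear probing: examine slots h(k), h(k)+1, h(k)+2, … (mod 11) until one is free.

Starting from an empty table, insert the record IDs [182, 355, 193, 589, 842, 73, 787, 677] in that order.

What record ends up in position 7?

182 hashes to 1; slot 1 is free → place at 1.
355 hashes to 6; slot 6 is free → place at 6.
193 hashes to 1; 1 taken → place at 2.
589 hashes to 1; 1,2 taken → place at 3.
842 hashes to 1; 1,2,3 taken → place at 4.
73 hashes to 3; 3,4 taken → place at 5.
787 hashes to 1; 1,2,3,4,5,6 taken → place at 7.
677 hashes to 1; 1,2,3,4,5,6,7 taken → place at 8.
Table: [-, 182, 193, 589, 842, 73, 355, 787, 677, -, -]

787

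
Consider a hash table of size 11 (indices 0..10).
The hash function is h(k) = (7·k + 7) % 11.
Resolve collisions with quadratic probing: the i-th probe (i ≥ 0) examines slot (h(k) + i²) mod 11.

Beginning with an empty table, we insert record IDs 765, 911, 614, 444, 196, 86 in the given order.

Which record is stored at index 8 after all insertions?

765: h=5 -> slot 5
911: h=4 -> slot 4
614: h=4, probe 4,5,8 -> slot 8
444: h=2 -> slot 2
196: h=4, probe 4,5,8,2,9 -> slot 9
86: h=4, probe 4,5,8,2,9,7 -> slot 7
Table: [∅, ∅, 444, ∅, 911, 765, ∅, 86, 614, 196, ∅]

614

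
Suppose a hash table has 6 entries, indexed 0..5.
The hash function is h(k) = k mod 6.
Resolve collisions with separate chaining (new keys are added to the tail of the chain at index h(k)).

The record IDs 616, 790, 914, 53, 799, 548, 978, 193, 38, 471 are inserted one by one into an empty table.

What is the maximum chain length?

616 → bucket 4
790 → bucket 4 (collision)
914 → bucket 2
53 → bucket 5
799 → bucket 1
548 → bucket 2 (collision)
978 → bucket 0
193 → bucket 1 (collision)
38 → bucket 2 (collision)
471 → bucket 3
Final buckets:
0: 978
1: 799 -> 193
2: 914 -> 548 -> 38
3: 471
4: 616 -> 790
5: 53

3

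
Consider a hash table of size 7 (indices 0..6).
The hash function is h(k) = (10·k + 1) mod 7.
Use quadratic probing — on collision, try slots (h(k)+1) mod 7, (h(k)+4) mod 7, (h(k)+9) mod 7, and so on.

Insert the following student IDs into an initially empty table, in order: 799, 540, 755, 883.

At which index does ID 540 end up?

Insert 799: h=4, slot 4 empty => index 4.
Insert 540: h=4, slot 4 occupied => index 5.
Insert 755: h=5, slot 5 occupied => index 6.
Insert 883: h=4, slots 4,5 occupied => index 1.
Table: [_, 883, _, _, 799, 540, 755]

5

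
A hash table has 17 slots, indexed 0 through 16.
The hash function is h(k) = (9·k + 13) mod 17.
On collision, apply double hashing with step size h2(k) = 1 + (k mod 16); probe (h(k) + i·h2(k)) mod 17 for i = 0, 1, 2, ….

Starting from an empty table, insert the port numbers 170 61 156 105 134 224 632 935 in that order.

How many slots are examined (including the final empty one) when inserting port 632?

2

170: h=13 => slot 13
61: h=1 => slot 1
156: h=6 => slot 6
105: h=6, h2=10, probe 6,16 => slot 16
134: h=12 => slot 12
224: h=6, h2=1, probe 6,7 => slot 7
632: h=6, h2=9, probe 6,15 => slot 15
935: h=13, h2=8, probe 13,4 => slot 4
Table: [., 61, ., ., 935, ., 156, 224, ., ., ., ., 134, 170, ., 632, 105]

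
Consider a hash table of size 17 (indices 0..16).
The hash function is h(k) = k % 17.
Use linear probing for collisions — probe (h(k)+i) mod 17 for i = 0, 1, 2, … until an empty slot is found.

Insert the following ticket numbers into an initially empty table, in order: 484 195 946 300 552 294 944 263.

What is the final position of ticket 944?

484 hashes to 8; slot 8 is free => place at 8.
195 hashes to 8; 8 taken => place at 9.
946 hashes to 11; slot 11 is free => place at 11.
300 hashes to 11; 11 taken => place at 12.
552 hashes to 8; 8,9 taken => place at 10.
294 hashes to 5; slot 5 is free => place at 5.
944 hashes to 9; 9,10,11,12 taken => place at 13.
263 hashes to 8; 8,9,10,11,12,13 taken => place at 14.
Table: [-, -, -, -, -, 294, -, -, 484, 195, 552, 946, 300, 944, 263, -, -]

13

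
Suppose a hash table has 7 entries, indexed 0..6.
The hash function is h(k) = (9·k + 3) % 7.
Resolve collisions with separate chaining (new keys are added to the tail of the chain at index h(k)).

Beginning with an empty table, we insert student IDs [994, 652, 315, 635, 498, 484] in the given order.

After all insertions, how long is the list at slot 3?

2

Insert 994: h=3, bucket 3 empty → new chain.
Insert 652: h=5, bucket 5 empty → new chain.
Insert 315: h=3, bucket 3 nonempty → append to chain.
Insert 635: h=6, bucket 6 empty → new chain.
Insert 498: h=5, bucket 5 nonempty → append to chain.
Insert 484: h=5, bucket 5 nonempty → append to chain.
Final buckets:
0: _
1: _
2: _
3: 994 -> 315
4: _
5: 652 -> 498 -> 484
6: 635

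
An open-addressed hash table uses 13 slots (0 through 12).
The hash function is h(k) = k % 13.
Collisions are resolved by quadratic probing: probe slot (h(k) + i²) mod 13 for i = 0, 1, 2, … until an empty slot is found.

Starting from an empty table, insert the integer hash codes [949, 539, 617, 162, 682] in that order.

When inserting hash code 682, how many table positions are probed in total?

949: h=0 → slot 0
539: h=6 → slot 6
617: h=6, probe 6,7 → slot 7
162: h=6, probe 6,7,10 → slot 10
682: h=6, probe 6,7,10,2 → slot 2
Table: [949, _, 682, _, _, _, 539, 617, _, _, 162, _, _]

4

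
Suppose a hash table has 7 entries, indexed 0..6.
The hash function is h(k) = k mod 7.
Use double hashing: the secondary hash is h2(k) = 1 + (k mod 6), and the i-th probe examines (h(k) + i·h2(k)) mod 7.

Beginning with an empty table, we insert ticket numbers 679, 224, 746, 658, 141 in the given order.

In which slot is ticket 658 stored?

679: h=0 => slot 0
224: h=0, h2=3, probe 0,3 => slot 3
746: h=4 => slot 4
658: h=0, h2=5, probe 0,5 => slot 5
141: h=1 => slot 1
Table: [679, 141, —, 224, 746, 658, —]

5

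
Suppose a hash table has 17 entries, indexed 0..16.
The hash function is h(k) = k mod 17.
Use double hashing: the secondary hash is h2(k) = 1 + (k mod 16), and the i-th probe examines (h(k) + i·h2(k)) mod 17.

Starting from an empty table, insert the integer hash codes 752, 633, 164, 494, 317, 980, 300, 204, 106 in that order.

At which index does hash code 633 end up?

752: h=4 -> slot 4
633: h=4, h2=10, probe 4,14 -> slot 14
164: h=11 -> slot 11
494: h=1 -> slot 1
317: h=11, h2=14, probe 11,8 -> slot 8
980: h=11, h2=5, probe 11,16 -> slot 16
300: h=11, h2=13, probe 11,7 -> slot 7
204: h=0 -> slot 0
106: h=4, h2=11, probe 4,15 -> slot 15
Table: [204, 494, ∅, ∅, 752, ∅, ∅, 300, 317, ∅, ∅, 164, ∅, ∅, 633, 106, 980]

14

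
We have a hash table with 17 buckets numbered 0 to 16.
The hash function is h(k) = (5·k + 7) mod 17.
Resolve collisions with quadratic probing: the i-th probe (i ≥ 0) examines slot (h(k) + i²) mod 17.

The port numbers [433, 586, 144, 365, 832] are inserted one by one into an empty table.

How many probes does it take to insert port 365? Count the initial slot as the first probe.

Insert 433: h=13, slot 13 empty => index 13.
Insert 586: h=13, slot 13 occupied => index 14.
Insert 144: h=13, slots 13,14 occupied => index 0.
Insert 365: h=13, slots 13,14,0 occupied => index 5.
Insert 832: h=2, slot 2 empty => index 2.
Table: [144, —, 832, —, —, 365, —, —, —, —, —, —, —, 433, 586, —, —]

4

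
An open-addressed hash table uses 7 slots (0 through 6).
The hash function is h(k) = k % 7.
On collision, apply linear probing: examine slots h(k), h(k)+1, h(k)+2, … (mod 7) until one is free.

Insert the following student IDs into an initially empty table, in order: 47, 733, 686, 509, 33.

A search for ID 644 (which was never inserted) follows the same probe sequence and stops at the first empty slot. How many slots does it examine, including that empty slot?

Insert 47: h=5, slot 5 empty → index 5.
Insert 733: h=5, slot 5 occupied → index 6.
Insert 686: h=0, slot 0 empty → index 0.
Insert 509: h=5, slots 5,6,0 occupied → index 1.
Insert 33: h=5, slots 5,6,0,1 occupied → index 2.
Table: [686, 509, 33, ., ., 47, 733]
Lookup 644: h=0, probe 0,1,2,3 → slot 3 empty, not found.

4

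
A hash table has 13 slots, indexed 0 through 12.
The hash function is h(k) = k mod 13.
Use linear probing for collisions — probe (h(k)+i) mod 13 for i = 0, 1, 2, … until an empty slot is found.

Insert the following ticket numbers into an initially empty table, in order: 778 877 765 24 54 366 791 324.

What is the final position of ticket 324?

778 hashes to 11; slot 11 is free => place at 11.
877 hashes to 6; slot 6 is free => place at 6.
765 hashes to 11; 11 taken => place at 12.
24 hashes to 11; 11,12 taken => place at 0.
54 hashes to 2; slot 2 is free => place at 2.
366 hashes to 2; 2 taken => place at 3.
791 hashes to 11; 11,12,0 taken => place at 1.
324 hashes to 12; 12,0,1,2,3 taken => place at 4.
Table: [24, 791, 54, 366, 324, _, 877, _, _, _, _, 778, 765]

4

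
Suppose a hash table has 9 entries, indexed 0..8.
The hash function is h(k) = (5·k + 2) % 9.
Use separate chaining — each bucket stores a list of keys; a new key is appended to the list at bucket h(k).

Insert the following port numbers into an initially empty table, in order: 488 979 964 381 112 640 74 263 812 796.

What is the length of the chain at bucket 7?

2

488 → bucket 3
979 → bucket 1
964 → bucket 7
381 → bucket 8
112 → bucket 4
640 → bucket 7 (collision)
74 → bucket 3 (collision)
263 → bucket 3 (collision)
812 → bucket 3 (collision)
796 → bucket 4 (collision)
Final buckets:
0: —
1: 979
2: —
3: 488 -> 74 -> 263 -> 812
4: 112 -> 796
5: —
6: —
7: 964 -> 640
8: 381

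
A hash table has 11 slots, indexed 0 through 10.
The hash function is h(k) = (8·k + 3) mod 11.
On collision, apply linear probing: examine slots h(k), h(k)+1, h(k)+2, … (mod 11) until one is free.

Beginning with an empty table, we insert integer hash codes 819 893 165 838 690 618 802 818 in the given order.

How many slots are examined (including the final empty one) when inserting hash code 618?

4

819: h=10 -> slot 10
893: h=8 -> slot 8
165: h=3 -> slot 3
838: h=8, probe 8,9 -> slot 9
690: h=1 -> slot 1
618: h=8, probe 8,9,10,0 -> slot 0
802: h=6 -> slot 6
818: h=2 -> slot 2
Table: [618, 690, 818, 165, _, _, 802, _, 893, 838, 819]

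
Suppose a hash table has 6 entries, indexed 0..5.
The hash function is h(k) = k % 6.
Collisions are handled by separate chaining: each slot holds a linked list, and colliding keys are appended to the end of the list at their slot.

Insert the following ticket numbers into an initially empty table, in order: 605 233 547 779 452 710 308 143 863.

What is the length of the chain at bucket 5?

605 → bucket 5
233 → bucket 5 (collision)
547 → bucket 1
779 → bucket 5 (collision)
452 → bucket 2
710 → bucket 2 (collision)
308 → bucket 2 (collision)
143 → bucket 5 (collision)
863 → bucket 5 (collision)
Final buckets:
0: —
1: 547
2: 452 -> 710 -> 308
3: —
4: —
5: 605 -> 233 -> 779 -> 143 -> 863

5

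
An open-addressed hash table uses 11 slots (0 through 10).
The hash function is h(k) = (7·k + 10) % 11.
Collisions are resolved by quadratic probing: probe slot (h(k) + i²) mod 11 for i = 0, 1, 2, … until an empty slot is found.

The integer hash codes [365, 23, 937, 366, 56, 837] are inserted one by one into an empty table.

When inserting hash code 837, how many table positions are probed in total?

3

Insert 365: h=2, slot 2 empty → index 2.
Insert 23: h=6, slot 6 empty → index 6.
Insert 937: h=2, slot 2 occupied → index 3.
Insert 366: h=9, slot 9 empty → index 9.
Insert 56: h=6, slot 6 occupied → index 7.
Insert 837: h=6, slots 6,7 occupied → index 10.
Table: [—, —, 365, 937, —, —, 23, 56, —, 366, 837]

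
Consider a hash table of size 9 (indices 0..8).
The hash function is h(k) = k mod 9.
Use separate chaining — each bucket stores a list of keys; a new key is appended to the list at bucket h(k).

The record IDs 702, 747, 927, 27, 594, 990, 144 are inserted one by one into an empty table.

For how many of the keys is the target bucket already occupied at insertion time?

Insert 702: h=0, bucket 0 empty → new chain.
Insert 747: h=0, bucket 0 nonempty → append to chain.
Insert 927: h=0, bucket 0 nonempty → append to chain.
Insert 27: h=0, bucket 0 nonempty → append to chain.
Insert 594: h=0, bucket 0 nonempty → append to chain.
Insert 990: h=0, bucket 0 nonempty → append to chain.
Insert 144: h=0, bucket 0 nonempty → append to chain.
Final buckets:
0: 702 -> 747 -> 927 -> 27 -> 594 -> 990 -> 144
1: _
2: _
3: _
4: _
5: _
6: _
7: _
8: _

6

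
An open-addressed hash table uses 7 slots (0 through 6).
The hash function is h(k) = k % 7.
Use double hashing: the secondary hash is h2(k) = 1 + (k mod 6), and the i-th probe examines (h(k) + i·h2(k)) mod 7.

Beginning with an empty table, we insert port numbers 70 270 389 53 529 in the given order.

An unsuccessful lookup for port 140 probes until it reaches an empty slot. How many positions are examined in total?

5

70: h=0 -> slot 0
270: h=4 -> slot 4
389: h=4, h2=6, probe 4,3 -> slot 3
53: h=4, h2=6, probe 4,3,2 -> slot 2
529: h=4, h2=2, probe 4,6 -> slot 6
Table: [70, -, 53, 389, 270, -, 529]
Lookup 140: h=0, h2=3, probe 0,3,6,2,5 → slot 5 empty, not found.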